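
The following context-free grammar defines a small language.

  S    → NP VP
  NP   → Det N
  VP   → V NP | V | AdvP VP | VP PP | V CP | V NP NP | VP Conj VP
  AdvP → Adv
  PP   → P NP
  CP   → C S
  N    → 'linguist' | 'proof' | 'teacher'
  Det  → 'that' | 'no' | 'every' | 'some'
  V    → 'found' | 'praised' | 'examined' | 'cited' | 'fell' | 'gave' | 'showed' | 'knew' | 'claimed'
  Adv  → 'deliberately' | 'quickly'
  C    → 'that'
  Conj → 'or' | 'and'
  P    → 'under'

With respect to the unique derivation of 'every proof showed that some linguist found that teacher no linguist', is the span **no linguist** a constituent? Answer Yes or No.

[S [NP [Det every] [N proof]] [VP [V showed] [CP [C that] [S [NP [Det some] [N linguist]] [VP [V found] [NP [Det that] [N teacher]] [NP [Det no] [N linguist]]]]]]]
The words 'no linguist' are exhaustively dominated by a single NP node (built by NP → Det N), so they form a constituent.

Yes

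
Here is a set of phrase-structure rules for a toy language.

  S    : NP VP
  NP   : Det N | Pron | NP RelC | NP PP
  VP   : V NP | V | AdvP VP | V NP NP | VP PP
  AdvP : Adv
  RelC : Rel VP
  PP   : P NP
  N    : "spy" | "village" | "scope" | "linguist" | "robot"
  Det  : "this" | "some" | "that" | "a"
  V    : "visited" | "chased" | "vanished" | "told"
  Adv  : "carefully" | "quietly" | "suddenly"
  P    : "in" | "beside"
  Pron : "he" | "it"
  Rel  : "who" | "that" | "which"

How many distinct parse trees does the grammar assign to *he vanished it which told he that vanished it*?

6

Two of the 6 distinct bracketings:
[S [NP [Pron he]] [VP [V vanished] [NP [NP [Pron it]] [RelC [Rel which] [VP [V told] [NP [NP [Pron he]] [RelC [Rel that] [VP [V vanished] [NP [Pron it]]]]]]]]]]
[S [NP [Pron he]] [VP [V vanished] [NP [NP [Pron it]] [RelC [Rel which] [VP [V told] [NP [NP [Pron he]] [RelC [Rel that] [VP [V vanished]]]] [NP [Pron it]]]]]]]
The difference turns on whether VP → V is used at the relevant span, versus an alternative expansion of VP.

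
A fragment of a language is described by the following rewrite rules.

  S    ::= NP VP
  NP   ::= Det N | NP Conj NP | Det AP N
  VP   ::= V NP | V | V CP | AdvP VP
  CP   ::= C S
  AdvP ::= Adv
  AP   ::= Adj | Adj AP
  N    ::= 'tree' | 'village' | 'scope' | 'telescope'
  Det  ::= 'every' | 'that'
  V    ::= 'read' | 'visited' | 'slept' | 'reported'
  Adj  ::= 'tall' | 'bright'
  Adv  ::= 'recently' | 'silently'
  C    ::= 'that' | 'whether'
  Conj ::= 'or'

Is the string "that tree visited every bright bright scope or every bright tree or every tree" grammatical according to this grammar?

[S [NP [Det that] [N tree]] [VP [V visited] [NP [NP [Det every] [AP [Adj bright] [AP [Adj bright]]] [N scope]] [Conj or] [NP [NP [Det every] [AP [Adj bright]] [N tree]] [Conj or] [NP [Det every] [N tree]]]]]]
The bracketing above is licensed at every node by one of the given productions, with S at the root.

Grammatical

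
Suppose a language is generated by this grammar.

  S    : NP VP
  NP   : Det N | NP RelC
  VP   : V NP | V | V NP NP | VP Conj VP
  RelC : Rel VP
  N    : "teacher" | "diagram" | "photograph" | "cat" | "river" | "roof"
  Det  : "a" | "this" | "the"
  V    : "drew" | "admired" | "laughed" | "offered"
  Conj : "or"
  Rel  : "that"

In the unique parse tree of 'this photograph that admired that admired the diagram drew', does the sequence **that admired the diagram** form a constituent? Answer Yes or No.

[S [NP [NP [NP [Det this] [N photograph]] [RelC [Rel that] [VP [V admired]]]] [RelC [Rel that] [VP [V admired] [NP [Det the] [N diagram]]]]] [VP [V drew]]]
The words 'that admired the diagram' are exhaustively dominated by a single RelC node (built by RelC → Rel VP), so they form a constituent.

Yes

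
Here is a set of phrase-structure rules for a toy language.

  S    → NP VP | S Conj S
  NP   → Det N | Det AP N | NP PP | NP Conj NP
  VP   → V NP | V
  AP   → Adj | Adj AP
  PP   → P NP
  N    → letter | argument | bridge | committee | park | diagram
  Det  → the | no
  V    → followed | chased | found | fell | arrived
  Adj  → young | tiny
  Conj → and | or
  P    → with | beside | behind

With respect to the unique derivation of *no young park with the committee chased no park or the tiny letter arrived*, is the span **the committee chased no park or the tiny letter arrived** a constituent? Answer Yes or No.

[S [S [NP [NP [Det no] [AP [Adj young]] [N park]] [PP [P with] [NP [Det the] [N committee]]]] [VP [V chased] [NP [Det no] [N park]]]] [Conj or] [S [NP [Det the] [AP [Adj tiny]] [N letter]] [VP [V arrived]]]]
The smallest constituent containing 'the committee chased no park or the tiny letter arrived' is the S spanning 'no young park with the committee chased no park or the tiny letter arrived'; no single node in the tree dominates exactly the given words.

No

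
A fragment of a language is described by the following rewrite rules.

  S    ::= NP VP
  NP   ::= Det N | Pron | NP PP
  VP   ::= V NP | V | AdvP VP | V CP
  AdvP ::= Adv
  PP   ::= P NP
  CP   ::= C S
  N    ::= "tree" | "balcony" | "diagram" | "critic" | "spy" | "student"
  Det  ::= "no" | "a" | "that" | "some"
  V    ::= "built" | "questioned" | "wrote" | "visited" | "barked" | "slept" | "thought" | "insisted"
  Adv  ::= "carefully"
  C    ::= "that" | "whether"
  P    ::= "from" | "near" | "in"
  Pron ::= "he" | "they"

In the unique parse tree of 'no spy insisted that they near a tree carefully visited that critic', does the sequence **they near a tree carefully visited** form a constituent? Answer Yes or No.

[S [NP [Det no] [N spy]] [VP [V insisted] [CP [C that] [S [NP [NP [Pron they]] [PP [P near] [NP [Det a] [N tree]]]] [VP [AdvP [Adv carefully]] [VP [V visited] [NP [Det that] [N critic]]]]]]]]
The smallest constituent containing 'they near a tree carefully visited' is the S spanning 'they near a tree carefully visited that critic'; no single node in the tree dominates exactly the given words.

No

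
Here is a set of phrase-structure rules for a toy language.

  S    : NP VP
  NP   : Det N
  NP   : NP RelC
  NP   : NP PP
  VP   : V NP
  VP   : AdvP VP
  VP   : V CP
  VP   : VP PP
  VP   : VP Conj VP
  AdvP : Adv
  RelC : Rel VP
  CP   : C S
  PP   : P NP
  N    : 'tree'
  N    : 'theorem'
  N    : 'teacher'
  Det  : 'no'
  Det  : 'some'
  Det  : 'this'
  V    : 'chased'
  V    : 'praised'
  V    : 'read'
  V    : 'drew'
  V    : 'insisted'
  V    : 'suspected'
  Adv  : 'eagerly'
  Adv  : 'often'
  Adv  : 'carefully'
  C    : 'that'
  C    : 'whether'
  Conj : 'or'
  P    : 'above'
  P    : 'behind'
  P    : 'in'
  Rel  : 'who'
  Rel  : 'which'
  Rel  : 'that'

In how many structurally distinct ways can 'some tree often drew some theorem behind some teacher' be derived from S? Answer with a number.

3

Two of the 3 distinct bracketings:
[S [NP [Det some] [N tree]] [VP [AdvP [Adv often]] [VP [V drew] [NP [NP [Det some] [N theorem]] [PP [P behind] [NP [Det some] [N teacher]]]]]]]
[S [NP [Det some] [N tree]] [VP [AdvP [Adv often]] [VP [VP [V drew] [NP [Det some] [N theorem]]] [PP [P behind] [NP [Det some] [N teacher]]]]]]
The difference turns on whether NP → NP PP is used at the relevant span, versus an alternative expansion of NP.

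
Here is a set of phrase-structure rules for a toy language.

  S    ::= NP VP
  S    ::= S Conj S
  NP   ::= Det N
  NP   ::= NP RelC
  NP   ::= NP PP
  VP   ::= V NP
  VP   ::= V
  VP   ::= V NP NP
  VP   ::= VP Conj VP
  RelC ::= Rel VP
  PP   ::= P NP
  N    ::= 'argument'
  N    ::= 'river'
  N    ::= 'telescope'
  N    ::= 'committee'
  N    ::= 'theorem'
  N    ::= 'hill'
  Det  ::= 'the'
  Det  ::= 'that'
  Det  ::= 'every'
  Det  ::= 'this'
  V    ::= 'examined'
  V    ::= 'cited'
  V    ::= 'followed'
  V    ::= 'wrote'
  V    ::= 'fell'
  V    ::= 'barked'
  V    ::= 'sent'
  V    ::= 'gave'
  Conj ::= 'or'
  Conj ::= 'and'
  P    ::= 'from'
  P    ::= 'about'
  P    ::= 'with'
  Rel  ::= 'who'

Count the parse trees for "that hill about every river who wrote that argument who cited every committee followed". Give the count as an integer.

Two of the 7 distinct bracketings:
[S [NP [NP [NP [Det that] [N hill]] [PP [P about] [NP [Det every] [N river]]]] [RelC [Rel who] [VP [V wrote] [NP [NP [Det that] [N argument]] [RelC [Rel who] [VP [V cited] [NP [Det every] [N committee]]]]]]]] [VP [V followed]]]
[S [NP [NP [NP [Det that] [N hill]] [PP [P about] [NP [Det every] [N river]]]] [RelC [Rel who] [VP [V wrote] [NP [NP [Det that] [N argument]] [RelC [Rel who] [VP [V cited]]]] [NP [Det every] [N committee]]]]] [VP [V followed]]]
The difference turns on whether VP → V NP is used at the relevant span, versus an alternative expansion of VP.

7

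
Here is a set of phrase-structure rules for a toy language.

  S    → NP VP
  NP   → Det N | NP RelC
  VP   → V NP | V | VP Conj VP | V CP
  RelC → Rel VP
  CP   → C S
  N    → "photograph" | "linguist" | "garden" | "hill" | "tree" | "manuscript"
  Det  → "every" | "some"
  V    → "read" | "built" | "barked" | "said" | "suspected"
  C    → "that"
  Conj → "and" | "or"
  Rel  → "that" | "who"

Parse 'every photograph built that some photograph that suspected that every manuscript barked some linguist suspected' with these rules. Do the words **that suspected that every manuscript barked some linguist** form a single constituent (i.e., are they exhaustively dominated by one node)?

[S [NP [Det every] [N photograph]] [VP [V built] [CP [C that] [S [NP [NP [Det some] [N photograph]] [RelC [Rel that] [VP [V suspected] [CP [C that] [S [NP [Det every] [N manuscript]] [VP [V barked] [NP [Det some] [N linguist]]]]]]]] [VP [V suspected]]]]]]
The words 'that suspected that every manuscript barked some linguist' are exhaustively dominated by a single RelC node (built by RelC → Rel VP), so they form a constituent.

Yes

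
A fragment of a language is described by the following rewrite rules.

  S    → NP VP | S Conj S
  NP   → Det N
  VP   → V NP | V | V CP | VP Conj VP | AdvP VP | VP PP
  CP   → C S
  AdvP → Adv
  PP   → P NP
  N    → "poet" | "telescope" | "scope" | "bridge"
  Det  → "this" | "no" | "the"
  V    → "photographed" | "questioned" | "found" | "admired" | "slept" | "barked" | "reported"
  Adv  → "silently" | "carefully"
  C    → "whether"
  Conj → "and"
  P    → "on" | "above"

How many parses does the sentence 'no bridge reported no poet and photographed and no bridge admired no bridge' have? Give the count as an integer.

[S [S [NP [Det no] [N bridge]] [VP [VP [V reported] [NP [Det no] [N poet]]] [Conj and] [VP [V photographed]]]] [Conj and] [S [NP [Det no] [N bridge]] [VP [V admired] [NP [Det no] [N bridge]]]]]
No rule offers an alternative attachment or grouping for any span, so this is the only derivation.

1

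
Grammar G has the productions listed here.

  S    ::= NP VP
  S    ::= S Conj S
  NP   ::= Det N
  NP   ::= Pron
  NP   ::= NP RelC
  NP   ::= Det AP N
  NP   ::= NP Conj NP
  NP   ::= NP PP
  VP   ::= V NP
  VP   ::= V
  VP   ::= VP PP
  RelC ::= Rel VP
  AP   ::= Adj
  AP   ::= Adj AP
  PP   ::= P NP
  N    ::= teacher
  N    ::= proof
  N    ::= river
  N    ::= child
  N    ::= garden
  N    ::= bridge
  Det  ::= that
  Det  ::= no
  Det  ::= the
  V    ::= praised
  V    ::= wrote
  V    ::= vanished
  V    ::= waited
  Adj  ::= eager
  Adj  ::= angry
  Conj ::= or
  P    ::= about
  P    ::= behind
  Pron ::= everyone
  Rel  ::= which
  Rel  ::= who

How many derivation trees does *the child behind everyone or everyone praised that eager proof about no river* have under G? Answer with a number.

4

Two of the 4 distinct bracketings:
[S [NP [NP [NP [Det the] [N child]] [PP [P behind] [NP [Pron everyone]]]] [Conj or] [NP [Pron everyone]]] [VP [V praised] [NP [NP [Det that] [AP [Adj eager]] [N proof]] [PP [P about] [NP [Det no] [N river]]]]]]
[S [NP [NP [NP [Det the] [N child]] [PP [P behind] [NP [Pron everyone]]]] [Conj or] [NP [Pron everyone]]] [VP [VP [V praised] [NP [Det that] [AP [Adj eager]] [N proof]]] [PP [P about] [NP [Det no] [N river]]]]]
The difference turns on whether VP → VP PP is used at the relevant span, versus an alternative expansion of VP.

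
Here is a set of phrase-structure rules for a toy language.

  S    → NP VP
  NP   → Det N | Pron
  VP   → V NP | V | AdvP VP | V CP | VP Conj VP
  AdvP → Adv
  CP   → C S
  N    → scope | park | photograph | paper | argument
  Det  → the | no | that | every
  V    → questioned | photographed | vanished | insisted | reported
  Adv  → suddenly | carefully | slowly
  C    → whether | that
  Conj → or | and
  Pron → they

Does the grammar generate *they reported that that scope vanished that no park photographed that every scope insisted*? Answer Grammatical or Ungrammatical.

S
  NP
    Pron: they
  VP
    V: reported
    CP
      C: that
      S
        NP
          Det: that
          N: scope
        VP
          V: vanished
          CP
            C: that
            S
              NP
                Det: no
                N: park
              VP
                V: photographed
                CP
                  C: that
                  S
                    NP
                      Det: every
                      N: scope
                    VP
                      V: insisted
Every word is introduced by a lexical rule and the phrasal rules combine the resulting categories into a single S.

Grammatical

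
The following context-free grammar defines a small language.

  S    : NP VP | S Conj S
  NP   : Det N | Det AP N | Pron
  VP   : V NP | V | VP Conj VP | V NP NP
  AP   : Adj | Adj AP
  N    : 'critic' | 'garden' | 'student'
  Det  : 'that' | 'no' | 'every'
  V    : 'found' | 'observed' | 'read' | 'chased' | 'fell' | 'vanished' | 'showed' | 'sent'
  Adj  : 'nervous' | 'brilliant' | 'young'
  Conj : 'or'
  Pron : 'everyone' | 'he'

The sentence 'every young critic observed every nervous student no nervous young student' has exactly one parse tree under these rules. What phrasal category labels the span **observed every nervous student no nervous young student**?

VP

S
  NP
    Det: every
    AP
      Adj: young
    N: critic
  VP
    V: observed
    NP
      Det: every
      AP
        Adj: nervous
      N: student
    NP
      Det: no
      AP
        Adj: nervous
        AP
          Adj: young
      N: student
The span 'observed every nervous student no nervous young student' is the VP node built by VP → V NP NP.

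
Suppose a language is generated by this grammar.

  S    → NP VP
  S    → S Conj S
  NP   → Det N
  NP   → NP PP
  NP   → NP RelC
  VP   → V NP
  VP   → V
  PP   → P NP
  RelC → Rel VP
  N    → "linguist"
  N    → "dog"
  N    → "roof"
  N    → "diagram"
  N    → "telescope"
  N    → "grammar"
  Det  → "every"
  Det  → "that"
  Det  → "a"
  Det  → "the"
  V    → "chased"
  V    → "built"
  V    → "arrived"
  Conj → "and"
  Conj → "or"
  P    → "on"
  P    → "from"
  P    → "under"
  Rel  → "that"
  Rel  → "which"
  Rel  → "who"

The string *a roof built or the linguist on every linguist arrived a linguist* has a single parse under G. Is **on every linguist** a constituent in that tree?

[S [S [NP [Det a] [N roof]] [VP [V built]]] [Conj or] [S [NP [NP [Det the] [N linguist]] [PP [P on] [NP [Det every] [N linguist]]]] [VP [V arrived] [NP [Det a] [N linguist]]]]]
The words 'on every linguist' are exhaustively dominated by a single PP node (built by PP → P NP), so they form a constituent.

Yes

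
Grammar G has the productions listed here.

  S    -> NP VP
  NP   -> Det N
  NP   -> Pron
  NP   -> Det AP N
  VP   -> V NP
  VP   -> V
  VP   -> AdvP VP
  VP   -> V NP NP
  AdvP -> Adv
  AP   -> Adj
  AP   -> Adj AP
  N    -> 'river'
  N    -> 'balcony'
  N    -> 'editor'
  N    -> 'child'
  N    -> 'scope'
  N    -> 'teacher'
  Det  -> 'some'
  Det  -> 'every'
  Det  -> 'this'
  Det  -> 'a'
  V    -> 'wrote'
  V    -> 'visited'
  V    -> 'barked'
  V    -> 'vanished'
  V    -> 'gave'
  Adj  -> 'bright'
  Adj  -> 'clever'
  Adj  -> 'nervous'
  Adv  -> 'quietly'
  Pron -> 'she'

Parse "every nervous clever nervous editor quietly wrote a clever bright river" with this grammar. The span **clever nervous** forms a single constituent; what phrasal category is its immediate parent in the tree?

S
  NP
    Det: every
    AP
      Adj: nervous
      AP
        Adj: clever
        AP
          Adj: nervous
    N: editor
  VP
    AdvP
      Adv: quietly
    VP
      V: wrote
      NP
        Det: a
        AP
          Adj: clever
          AP
            Adj: bright
        N: river
The span 'clever nervous' is the AP node built by AP → Adj AP.
Its mother is the AP built by AP → Adj AP.

AP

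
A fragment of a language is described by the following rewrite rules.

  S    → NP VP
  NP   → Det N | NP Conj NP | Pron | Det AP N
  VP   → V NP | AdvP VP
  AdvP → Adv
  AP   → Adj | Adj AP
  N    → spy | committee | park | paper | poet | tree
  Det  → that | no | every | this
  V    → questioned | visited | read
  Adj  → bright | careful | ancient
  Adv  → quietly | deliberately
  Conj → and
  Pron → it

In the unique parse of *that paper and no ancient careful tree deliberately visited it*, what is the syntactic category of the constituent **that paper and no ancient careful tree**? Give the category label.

S
  NP
    NP
      Det: that
      N: paper
    Conj: and
    NP
      Det: no
      AP
        Adj: ancient
        AP
          Adj: careful
      N: tree
  VP
    AdvP
      Adv: deliberately
    VP
      V: visited
      NP
        Pron: it
The span 'that paper and no ancient careful tree' is the NP node built by NP → NP Conj NP.

NP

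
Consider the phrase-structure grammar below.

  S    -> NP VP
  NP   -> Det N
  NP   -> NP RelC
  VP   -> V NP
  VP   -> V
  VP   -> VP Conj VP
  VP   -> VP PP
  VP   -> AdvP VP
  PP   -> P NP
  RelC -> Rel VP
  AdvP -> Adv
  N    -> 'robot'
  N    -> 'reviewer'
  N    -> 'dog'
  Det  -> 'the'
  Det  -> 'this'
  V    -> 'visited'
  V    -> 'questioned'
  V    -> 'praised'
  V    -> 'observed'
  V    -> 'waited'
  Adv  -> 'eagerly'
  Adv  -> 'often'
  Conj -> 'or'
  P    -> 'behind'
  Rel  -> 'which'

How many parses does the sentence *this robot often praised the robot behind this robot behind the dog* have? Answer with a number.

3

Two of the 3 distinct bracketings:
[S [NP [Det this] [N robot]] [VP [VP [VP [AdvP [Adv often]] [VP [V praised] [NP [Det the] [N robot]]]] [PP [P behind] [NP [Det this] [N robot]]]] [PP [P behind] [NP [Det the] [N dog]]]]]
[S [NP [Det this] [N robot]] [VP [VP [AdvP [Adv often]] [VP [VP [V praised] [NP [Det the] [N robot]]] [PP [P behind] [NP [Det this] [N robot]]]]] [PP [P behind] [NP [Det the] [N dog]]]]]
The trees differ in how a recursive rule is bracketed over the same span.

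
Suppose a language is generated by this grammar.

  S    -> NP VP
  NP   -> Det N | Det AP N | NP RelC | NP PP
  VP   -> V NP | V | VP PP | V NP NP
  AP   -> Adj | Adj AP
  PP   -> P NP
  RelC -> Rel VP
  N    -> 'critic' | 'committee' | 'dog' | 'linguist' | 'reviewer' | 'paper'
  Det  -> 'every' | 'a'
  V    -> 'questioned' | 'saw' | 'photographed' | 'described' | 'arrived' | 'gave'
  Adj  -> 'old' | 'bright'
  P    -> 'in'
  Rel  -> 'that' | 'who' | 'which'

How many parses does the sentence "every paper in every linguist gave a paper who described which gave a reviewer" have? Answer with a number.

2

The two bracketings:
[S [NP [NP [Det every] [N paper]] [PP [P in] [NP [Det every] [N linguist]]]] [VP [V gave] [NP [NP [NP [Det a] [N paper]] [RelC [Rel who] [VP [V described]]]] [RelC [Rel which] [VP [V gave] [NP [Det a] [N reviewer]]]]]]]
[S [NP [NP [Det every] [N paper]] [PP [P in] [NP [Det every] [N linguist]]]] [VP [V gave] [NP [NP [NP [Det a] [N paper]] [RelC [Rel who] [VP [V described]]]] [RelC [Rel which] [VP [V gave]]]] [NP [Det a] [N reviewer]]]]
The difference turns on whether VP → V NP is used at the relevant span, versus an alternative expansion of VP.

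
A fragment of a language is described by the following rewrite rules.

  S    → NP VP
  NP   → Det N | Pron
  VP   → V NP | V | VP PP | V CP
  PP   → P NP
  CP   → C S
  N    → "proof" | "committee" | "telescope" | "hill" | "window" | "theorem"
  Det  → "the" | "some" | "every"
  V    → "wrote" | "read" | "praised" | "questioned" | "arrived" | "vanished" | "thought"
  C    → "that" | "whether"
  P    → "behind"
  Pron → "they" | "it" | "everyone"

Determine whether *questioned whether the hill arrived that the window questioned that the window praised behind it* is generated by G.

For S → NP VP, no prefix of the string parses as an NP.

Ungrammatical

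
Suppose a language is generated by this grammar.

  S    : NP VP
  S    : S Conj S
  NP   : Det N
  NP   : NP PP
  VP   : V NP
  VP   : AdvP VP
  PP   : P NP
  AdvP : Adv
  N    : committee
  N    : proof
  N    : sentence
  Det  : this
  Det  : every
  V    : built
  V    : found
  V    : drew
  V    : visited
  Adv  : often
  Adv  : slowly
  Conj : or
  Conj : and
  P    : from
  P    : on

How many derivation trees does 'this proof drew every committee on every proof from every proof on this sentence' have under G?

Two of the 5 distinct bracketings:
[S [NP [Det this] [N proof]] [VP [V drew] [NP [NP [Det every] [N committee]] [PP [P on] [NP [NP [Det every] [N proof]] [PP [P from] [NP [NP [Det every] [N proof]] [PP [P on] [NP [Det this] [N sentence]]]]]]]]]]
[S [NP [Det this] [N proof]] [VP [V drew] [NP [NP [Det every] [N committee]] [PP [P on] [NP [NP [NP [Det every] [N proof]] [PP [P from] [NP [Det every] [N proof]]]] [PP [P on] [NP [Det this] [N sentence]]]]]]]]
The trees differ in how a recursive rule is bracketed over the same span.

5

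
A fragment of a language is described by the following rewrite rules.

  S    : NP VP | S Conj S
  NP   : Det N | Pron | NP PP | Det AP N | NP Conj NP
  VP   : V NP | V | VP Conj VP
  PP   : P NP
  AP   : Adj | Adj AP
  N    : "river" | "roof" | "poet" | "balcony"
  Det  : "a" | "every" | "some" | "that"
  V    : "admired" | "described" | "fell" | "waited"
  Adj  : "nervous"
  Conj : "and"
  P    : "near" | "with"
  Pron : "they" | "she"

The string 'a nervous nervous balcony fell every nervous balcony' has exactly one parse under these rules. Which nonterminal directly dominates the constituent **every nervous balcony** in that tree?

VP

[S [NP [Det a] [AP [Adj nervous] [AP [Adj nervous]]] [N balcony]] [VP [V fell] [NP [Det every] [AP [Adj nervous]] [N balcony]]]]
The span 'every nervous balcony' is the NP node built by NP → Det AP N.
Its mother is the VP built by VP → V NP.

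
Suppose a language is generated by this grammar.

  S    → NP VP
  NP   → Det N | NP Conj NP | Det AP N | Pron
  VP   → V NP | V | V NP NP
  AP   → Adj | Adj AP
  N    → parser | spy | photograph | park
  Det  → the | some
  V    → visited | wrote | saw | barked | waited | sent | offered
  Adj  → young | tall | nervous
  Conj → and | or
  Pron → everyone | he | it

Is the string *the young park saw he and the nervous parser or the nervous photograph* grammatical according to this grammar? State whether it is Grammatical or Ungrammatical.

Grammatical

[S [NP [Det the] [AP [Adj young]] [N park]] [VP [V saw] [NP [NP [Pron he]] [Conj and] [NP [NP [Det the] [AP [Adj nervous]] [N parser]] [Conj or] [NP [Det the] [AP [Adj nervous]] [N photograph]]]]]]
Every word is introduced by a lexical rule and the phrasal rules combine the resulting categories into a single S.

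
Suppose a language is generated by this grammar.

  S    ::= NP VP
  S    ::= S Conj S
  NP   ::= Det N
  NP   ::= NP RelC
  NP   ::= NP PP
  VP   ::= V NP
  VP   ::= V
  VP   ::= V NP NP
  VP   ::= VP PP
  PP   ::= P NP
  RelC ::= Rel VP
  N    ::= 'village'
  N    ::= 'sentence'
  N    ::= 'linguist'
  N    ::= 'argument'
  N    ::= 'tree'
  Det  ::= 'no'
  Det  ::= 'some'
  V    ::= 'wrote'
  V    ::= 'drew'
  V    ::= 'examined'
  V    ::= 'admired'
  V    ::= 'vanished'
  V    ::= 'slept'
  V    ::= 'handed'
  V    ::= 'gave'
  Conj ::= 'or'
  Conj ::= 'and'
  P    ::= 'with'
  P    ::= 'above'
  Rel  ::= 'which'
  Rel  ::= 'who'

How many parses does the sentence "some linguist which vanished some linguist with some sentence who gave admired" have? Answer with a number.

7

Two of the 7 distinct bracketings:
[S [NP [NP [Det some] [N linguist]] [RelC [Rel which] [VP [V vanished] [NP [NP [NP [Det some] [N linguist]] [PP [P with] [NP [Det some] [N sentence]]]] [RelC [Rel who] [VP [V gave]]]]]]] [VP [V admired]]]
[S [NP [NP [Det some] [N linguist]] [RelC [Rel which] [VP [V vanished] [NP [NP [Det some] [N linguist]] [PP [P with] [NP [NP [Det some] [N sentence]] [RelC [Rel who] [VP [V gave]]]]]]]]] [VP [V admired]]]
The trees differ in how a recursive rule is bracketed over the same span.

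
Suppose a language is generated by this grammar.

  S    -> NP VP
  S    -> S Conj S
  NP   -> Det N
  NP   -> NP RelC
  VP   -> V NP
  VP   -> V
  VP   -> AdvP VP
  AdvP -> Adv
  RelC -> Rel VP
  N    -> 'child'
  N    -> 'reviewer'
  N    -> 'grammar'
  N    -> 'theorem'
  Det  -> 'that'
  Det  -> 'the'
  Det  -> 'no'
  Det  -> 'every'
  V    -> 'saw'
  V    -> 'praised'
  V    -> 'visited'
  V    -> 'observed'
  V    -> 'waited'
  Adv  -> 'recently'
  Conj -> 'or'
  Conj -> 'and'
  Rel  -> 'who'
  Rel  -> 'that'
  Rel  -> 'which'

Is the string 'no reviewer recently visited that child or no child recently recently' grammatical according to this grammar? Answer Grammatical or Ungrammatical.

Ungrammatical

For S → NP VP, the only prefix that parses as NP is 'no reviewer', but the remainder 'recently visited that child or no child recently recently' is not a VP under these rules. The alternative S rule S → S Conj S likewise has no satisfying split.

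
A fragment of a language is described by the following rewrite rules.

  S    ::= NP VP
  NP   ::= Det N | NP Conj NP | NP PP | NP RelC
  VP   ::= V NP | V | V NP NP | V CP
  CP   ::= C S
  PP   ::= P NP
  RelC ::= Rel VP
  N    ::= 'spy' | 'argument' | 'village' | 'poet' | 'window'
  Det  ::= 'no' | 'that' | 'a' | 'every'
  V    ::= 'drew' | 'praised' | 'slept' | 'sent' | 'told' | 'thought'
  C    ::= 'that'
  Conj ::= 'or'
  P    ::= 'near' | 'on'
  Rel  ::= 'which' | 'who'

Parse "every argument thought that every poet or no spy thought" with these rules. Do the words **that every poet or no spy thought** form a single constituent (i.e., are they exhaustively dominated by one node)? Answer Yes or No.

Yes

[S [NP [Det every] [N argument]] [VP [V thought] [CP [C that] [S [NP [NP [Det every] [N poet]] [Conj or] [NP [Det no] [N spy]]] [VP [V thought]]]]]]
The words 'that every poet or no spy thought' are exhaustively dominated by a single CP node (built by CP → C S), so they form a constituent.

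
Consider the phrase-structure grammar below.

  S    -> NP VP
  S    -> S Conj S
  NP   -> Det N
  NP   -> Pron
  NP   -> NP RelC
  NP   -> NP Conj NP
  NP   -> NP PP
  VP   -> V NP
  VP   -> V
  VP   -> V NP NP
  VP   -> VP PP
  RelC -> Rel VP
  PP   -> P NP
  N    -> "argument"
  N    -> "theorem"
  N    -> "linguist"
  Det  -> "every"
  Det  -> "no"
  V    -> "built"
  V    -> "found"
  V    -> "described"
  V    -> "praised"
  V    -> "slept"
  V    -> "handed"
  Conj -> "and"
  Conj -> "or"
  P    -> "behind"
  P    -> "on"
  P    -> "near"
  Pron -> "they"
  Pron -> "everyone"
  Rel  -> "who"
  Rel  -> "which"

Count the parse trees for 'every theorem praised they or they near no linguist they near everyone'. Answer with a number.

Two of the 4 distinct bracketings:
[S [NP [Det every] [N theorem]] [VP [V praised] [NP [NP [Pron they]] [Conj or] [NP [NP [Pron they]] [PP [P near] [NP [Det no] [N linguist]]]]] [NP [NP [Pron they]] [PP [P near] [NP [Pron everyone]]]]]]
[S [NP [Det every] [N theorem]] [VP [V praised] [NP [NP [NP [Pron they]] [Conj or] [NP [Pron they]]] [PP [P near] [NP [Det no] [N linguist]]]] [NP [NP [Pron they]] [PP [P near] [NP [Pron everyone]]]]]]
The trees differ in how a recursive rule is bracketed over the same span.

4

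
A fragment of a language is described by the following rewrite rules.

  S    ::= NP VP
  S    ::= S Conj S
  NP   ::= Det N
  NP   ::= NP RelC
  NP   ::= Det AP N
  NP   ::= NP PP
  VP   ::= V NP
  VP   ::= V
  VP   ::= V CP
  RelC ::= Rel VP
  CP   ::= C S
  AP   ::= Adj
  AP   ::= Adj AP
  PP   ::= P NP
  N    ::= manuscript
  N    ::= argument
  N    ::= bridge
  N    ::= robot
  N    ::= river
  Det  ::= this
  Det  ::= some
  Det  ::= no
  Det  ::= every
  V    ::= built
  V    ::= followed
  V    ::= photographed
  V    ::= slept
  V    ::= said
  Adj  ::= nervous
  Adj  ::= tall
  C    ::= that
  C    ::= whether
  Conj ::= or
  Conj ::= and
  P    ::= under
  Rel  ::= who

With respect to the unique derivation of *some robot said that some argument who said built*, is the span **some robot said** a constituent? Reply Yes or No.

No

[S [NP [Det some] [N robot]] [VP [V said] [CP [C that] [S [NP [NP [Det some] [N argument]] [RelC [Rel who] [VP [V said]]]] [VP [V built]]]]]]
The smallest constituent containing 'some robot said' is the S spanning 'some robot said that some argument who said built'; no single node in the tree dominates exactly the given words.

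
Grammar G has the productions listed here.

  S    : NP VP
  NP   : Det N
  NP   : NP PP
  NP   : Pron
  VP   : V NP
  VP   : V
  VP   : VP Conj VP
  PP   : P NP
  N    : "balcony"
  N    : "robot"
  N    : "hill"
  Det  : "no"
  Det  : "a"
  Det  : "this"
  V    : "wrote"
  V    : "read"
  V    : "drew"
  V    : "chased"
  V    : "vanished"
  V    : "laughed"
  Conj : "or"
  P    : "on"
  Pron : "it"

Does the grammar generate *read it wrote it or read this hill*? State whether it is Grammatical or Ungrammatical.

For S → NP VP, no prefix of the string parses as an NP.

Ungrammatical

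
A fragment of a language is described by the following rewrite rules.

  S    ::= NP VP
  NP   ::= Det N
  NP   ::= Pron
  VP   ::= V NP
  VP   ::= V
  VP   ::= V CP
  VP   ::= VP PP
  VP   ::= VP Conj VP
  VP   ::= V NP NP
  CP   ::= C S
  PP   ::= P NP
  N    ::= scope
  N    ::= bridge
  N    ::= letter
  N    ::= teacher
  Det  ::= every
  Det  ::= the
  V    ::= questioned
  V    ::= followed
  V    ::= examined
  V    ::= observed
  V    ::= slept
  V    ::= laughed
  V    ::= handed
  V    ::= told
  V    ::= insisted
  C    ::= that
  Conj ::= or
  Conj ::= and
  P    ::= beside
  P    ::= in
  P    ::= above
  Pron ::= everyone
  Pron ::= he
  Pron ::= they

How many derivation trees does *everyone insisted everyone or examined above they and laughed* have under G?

3

Two of the 3 distinct bracketings:
[S [NP [Pron everyone]] [VP [VP [V insisted] [NP [Pron everyone]]] [Conj or] [VP [VP [VP [V examined]] [PP [P above] [NP [Pron they]]]] [Conj and] [VP [V laughed]]]]]
[S [NP [Pron everyone]] [VP [VP [VP [VP [V insisted] [NP [Pron everyone]]] [Conj or] [VP [V examined]]] [PP [P above] [NP [Pron they]]]] [Conj and] [VP [V laughed]]]]
The trees differ in how a recursive rule is bracketed over the same span.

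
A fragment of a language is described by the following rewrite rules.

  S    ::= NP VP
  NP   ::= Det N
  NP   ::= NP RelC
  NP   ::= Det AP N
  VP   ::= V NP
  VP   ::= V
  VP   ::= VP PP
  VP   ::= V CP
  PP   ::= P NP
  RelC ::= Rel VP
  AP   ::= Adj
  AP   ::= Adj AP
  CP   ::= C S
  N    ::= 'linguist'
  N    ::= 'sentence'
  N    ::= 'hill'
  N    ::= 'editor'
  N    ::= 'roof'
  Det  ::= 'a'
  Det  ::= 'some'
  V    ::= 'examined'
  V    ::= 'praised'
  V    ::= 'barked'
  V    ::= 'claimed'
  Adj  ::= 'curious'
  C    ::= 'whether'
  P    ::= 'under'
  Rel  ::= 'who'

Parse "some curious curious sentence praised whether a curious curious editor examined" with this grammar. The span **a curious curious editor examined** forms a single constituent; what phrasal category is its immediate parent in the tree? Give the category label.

CP

S
  NP
    Det: some
    AP
      Adj: curious
      AP
        Adj: curious
    N: sentence
  VP
    V: praised
    CP
      C: whether
      S
        NP
          Det: a
          AP
            Adj: curious
            AP
              Adj: curious
          N: editor
        VP
          V: examined
The span 'a curious curious editor examined' is the S node built by S → NP VP.
Its mother is the CP built by CP → C S.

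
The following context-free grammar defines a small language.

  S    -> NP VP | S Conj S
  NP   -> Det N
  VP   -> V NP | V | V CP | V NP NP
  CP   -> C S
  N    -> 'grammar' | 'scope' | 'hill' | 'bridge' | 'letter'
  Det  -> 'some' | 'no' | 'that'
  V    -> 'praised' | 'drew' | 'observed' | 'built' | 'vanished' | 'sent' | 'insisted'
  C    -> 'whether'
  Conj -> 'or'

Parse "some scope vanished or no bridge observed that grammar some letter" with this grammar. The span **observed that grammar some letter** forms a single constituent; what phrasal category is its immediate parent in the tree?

S

S
  S
    NP
      Det: some
      N: scope
    VP
      V: vanished
  Conj: or
  S
    NP
      Det: no
      N: bridge
    VP
      V: observed
      NP
        Det: that
        N: grammar
      NP
        Det: some
        N: letter
The span 'observed that grammar some letter' is the VP node built by VP → V NP NP.
Its mother is the S built by S → NP VP.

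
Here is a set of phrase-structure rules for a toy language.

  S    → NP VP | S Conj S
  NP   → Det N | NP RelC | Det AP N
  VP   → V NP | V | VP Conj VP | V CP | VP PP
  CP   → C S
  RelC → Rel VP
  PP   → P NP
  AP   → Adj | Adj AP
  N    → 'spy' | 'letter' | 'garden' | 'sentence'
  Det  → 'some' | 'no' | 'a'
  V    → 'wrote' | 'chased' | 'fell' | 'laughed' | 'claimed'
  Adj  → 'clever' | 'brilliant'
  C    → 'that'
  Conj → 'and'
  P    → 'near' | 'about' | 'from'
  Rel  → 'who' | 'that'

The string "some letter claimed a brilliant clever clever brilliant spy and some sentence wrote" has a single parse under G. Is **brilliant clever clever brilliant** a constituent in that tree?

[S [S [NP [Det some] [N letter]] [VP [V claimed] [NP [Det a] [AP [Adj brilliant] [AP [Adj clever] [AP [Adj clever] [AP [Adj brilliant]]]]] [N spy]]]] [Conj and] [S [NP [Det some] [N sentence]] [VP [V wrote]]]]
The words 'brilliant clever clever brilliant' are exhaustively dominated by a single AP node (built by AP → Adj AP), so they form a constituent.

Yes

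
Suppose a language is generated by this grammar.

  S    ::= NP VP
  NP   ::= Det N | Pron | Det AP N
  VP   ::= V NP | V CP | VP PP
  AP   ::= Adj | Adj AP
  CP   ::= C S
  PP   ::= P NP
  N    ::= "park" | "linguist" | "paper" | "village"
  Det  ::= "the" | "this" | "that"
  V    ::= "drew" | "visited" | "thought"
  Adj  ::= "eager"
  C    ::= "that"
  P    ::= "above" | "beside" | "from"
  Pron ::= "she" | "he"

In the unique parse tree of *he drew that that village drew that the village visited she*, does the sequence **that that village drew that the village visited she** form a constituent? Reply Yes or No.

[S [NP [Pron he]] [VP [V drew] [CP [C that] [S [NP [Det that] [N village]] [VP [V drew] [CP [C that] [S [NP [Det the] [N village]] [VP [V visited] [NP [Pron she]]]]]]]]]]
The words 'that that village drew that the village visited she' are exhaustively dominated by a single CP node (built by CP → C S), so they form a constituent.

Yes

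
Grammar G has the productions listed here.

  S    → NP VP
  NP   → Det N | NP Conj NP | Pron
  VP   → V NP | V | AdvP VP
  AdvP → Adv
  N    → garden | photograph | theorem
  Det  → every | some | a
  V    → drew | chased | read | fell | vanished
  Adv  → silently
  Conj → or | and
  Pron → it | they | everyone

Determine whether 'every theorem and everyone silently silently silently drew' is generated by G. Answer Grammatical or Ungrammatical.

Grammatical

[S [NP [NP [Det every] [N theorem]] [Conj and] [NP [Pron everyone]]] [VP [AdvP [Adv silently]] [VP [AdvP [Adv silently]] [VP [AdvP [Adv silently]] [VP [V drew]]]]]]
Every word is introduced by a lexical rule and the phrasal rules combine the resulting categories into a single S.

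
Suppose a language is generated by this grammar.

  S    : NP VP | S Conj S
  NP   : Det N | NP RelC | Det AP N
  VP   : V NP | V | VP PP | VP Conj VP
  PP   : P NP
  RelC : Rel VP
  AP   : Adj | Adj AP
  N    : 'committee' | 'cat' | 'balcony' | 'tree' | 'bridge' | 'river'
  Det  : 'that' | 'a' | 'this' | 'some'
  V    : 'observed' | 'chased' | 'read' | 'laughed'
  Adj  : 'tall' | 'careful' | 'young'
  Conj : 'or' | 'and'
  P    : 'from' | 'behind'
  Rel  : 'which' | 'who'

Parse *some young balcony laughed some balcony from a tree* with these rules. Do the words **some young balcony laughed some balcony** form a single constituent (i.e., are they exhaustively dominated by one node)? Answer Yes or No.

[S [NP [Det some] [AP [Adj young]] [N balcony]] [VP [VP [V laughed] [NP [Det some] [N balcony]]] [PP [P from] [NP [Det a] [N tree]]]]]
The smallest constituent containing 'some young balcony laughed some balcony' is the S spanning 'some young balcony laughed some balcony from a tree'; no single node in the tree dominates exactly the given words.

No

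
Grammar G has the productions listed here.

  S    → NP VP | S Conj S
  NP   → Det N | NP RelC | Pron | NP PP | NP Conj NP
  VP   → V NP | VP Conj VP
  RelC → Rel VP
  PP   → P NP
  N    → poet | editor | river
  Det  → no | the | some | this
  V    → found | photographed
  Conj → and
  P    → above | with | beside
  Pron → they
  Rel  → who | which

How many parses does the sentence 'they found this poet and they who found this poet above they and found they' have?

Two of the 7 distinct bracketings:
[S [NP [Pron they]] [VP [V found] [NP [NP [NP [Det this] [N poet]] [Conj and] [NP [Pron they]]] [RelC [Rel who] [VP [VP [V found] [NP [NP [Det this] [N poet]] [PP [P above] [NP [Pron they]]]]] [Conj and] [VP [V found] [NP [Pron they]]]]]]]]
[S [NP [Pron they]] [VP [V found] [NP [NP [Det this] [N poet]] [Conj and] [NP [NP [Pron they]] [RelC [Rel who] [VP [VP [V found] [NP [NP [Det this] [N poet]] [PP [P above] [NP [Pron they]]]]] [Conj and] [VP [V found] [NP [Pron they]]]]]]]]]
The trees differ in how a recursive rule is bracketed over the same span.

7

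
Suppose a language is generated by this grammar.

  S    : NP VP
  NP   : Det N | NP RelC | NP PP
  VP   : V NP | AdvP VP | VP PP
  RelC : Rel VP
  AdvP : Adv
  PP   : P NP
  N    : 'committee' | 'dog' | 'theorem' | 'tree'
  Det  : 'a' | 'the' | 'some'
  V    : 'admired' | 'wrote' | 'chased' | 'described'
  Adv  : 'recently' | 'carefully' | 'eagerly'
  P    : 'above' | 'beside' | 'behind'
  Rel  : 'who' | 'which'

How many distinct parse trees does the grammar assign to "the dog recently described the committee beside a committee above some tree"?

9

Two of the 9 distinct bracketings:
[S [NP [Det the] [N dog]] [VP [AdvP [Adv recently]] [VP [V described] [NP [NP [Det the] [N committee]] [PP [P beside] [NP [NP [Det a] [N committee]] [PP [P above] [NP [Det some] [N tree]]]]]]]]]
[S [NP [Det the] [N dog]] [VP [AdvP [Adv recently]] [VP [V described] [NP [NP [NP [Det the] [N committee]] [PP [P beside] [NP [Det a] [N committee]]]] [PP [P above] [NP [Det some] [N tree]]]]]]]
The trees differ in how a recursive rule is bracketed over the same span.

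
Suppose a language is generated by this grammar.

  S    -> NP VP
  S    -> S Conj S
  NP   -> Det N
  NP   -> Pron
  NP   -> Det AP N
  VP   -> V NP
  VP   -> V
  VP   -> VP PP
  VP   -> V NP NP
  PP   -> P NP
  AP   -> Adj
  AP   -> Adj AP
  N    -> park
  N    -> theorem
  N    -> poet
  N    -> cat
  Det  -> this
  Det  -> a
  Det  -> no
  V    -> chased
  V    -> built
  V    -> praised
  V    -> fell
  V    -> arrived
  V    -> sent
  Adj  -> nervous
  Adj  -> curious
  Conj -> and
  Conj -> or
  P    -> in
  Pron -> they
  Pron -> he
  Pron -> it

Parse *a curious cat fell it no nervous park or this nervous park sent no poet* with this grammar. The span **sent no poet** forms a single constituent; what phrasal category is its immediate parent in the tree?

S

[S [S [NP [Det a] [AP [Adj curious]] [N cat]] [VP [V fell] [NP [Pron it]] [NP [Det no] [AP [Adj nervous]] [N park]]]] [Conj or] [S [NP [Det this] [AP [Adj nervous]] [N park]] [VP [V sent] [NP [Det no] [N poet]]]]]
The span 'sent no poet' is the VP node built by VP → V NP.
Its mother is the S built by S → NP VP.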